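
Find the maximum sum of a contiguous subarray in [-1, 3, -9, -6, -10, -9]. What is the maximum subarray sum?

Using Kadane's algorithm on [-1, 3, -9, -6, -10, -9]:

Scanning through the array:
Position 1 (value 3): max_ending_here = 3, max_so_far = 3
Position 2 (value -9): max_ending_here = -6, max_so_far = 3
Position 3 (value -6): max_ending_here = -6, max_so_far = 3
Position 4 (value -10): max_ending_here = -10, max_so_far = 3
Position 5 (value -9): max_ending_here = -9, max_so_far = 3

Maximum subarray: [3]
Maximum sum: 3

The maximum subarray is [3] with sum 3. This subarray runs from index 1 to index 1.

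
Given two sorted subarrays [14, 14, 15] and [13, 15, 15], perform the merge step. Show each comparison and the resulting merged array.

Merging process:

Compare 14 vs 13: take 13 from right. Merged: [13]
Compare 14 vs 15: take 14 from left. Merged: [13, 14]
Compare 14 vs 15: take 14 from left. Merged: [13, 14, 14]
Compare 15 vs 15: take 15 from left. Merged: [13, 14, 14, 15]
Append remaining from right: [15, 15]. Merged: [13, 14, 14, 15, 15, 15]

Final merged array: [13, 14, 14, 15, 15, 15]
Total comparisons: 4

The merged array is [13, 14, 14, 15, 15, 15], requiring 4 comparisons. The merge step runs in O(n) time where n is the total number of elements.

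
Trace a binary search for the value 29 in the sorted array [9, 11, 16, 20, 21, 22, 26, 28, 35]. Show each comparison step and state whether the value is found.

Binary search for 29 in [9, 11, 16, 20, 21, 22, 26, 28, 35]:

lo=0, hi=8, mid=4, arr[mid]=21 -> 21 < 29, search right half
lo=5, hi=8, mid=6, arr[mid]=26 -> 26 < 29, search right half
lo=7, hi=8, mid=7, arr[mid]=28 -> 28 < 29, search right half
lo=8, hi=8, mid=8, arr[mid]=35 -> 35 > 29, search left half
lo=8 > hi=7, target 29 not found

Binary search determines that 29 is not in the array after 4 comparisons. The search space was exhausted without finding the target.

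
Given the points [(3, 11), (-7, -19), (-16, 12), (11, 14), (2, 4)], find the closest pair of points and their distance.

Computing all pairwise distances among 5 points:

d((3, 11), (-7, -19)) = 31.6228
d((3, 11), (-16, 12)) = 19.0263
d((3, 11), (11, 14)) = 8.544
d((3, 11), (2, 4)) = 7.0711 <-- minimum
d((-7, -19), (-16, 12)) = 32.28
d((-7, -19), (11, 14)) = 37.5899
d((-7, -19), (2, 4)) = 24.6982
d((-16, 12), (11, 14)) = 27.074
d((-16, 12), (2, 4)) = 19.6977
d((11, 14), (2, 4)) = 13.4536

Closest pair: (3, 11) and (2, 4) with distance 7.0711

The closest pair is (3, 11) and (2, 4) with Euclidean distance 7.0711. For 5 points, brute-force pairwise comparison is shown above. For large n, the divide-and-conquer algorithm (sort by x, recurse on halves, check the dividing strip) achieves O(n log n).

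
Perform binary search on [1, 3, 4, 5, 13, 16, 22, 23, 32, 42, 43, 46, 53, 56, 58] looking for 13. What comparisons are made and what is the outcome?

Binary search for 13 in [1, 3, 4, 5, 13, 16, 22, 23, 32, 42, 43, 46, 53, 56, 58]:

lo=0, hi=14, mid=7, arr[mid]=23 -> 23 > 13, search left half
lo=0, hi=6, mid=3, arr[mid]=5 -> 5 < 13, search right half
lo=4, hi=6, mid=5, arr[mid]=16 -> 16 > 13, search left half
lo=4, hi=4, mid=4, arr[mid]=13 -> Found target at index 4!

Binary search finds 13 at index 4 after 4 comparisons. The search repeatedly halves the search space by comparing with the middle element.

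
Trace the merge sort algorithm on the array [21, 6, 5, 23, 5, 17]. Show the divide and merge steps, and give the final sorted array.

Merge sort trace:

Split: [21, 6, 5, 23, 5, 17] -> [21, 6, 5] and [23, 5, 17]
  Split: [21, 6, 5] -> [21] and [6, 5]
    Split: [6, 5] -> [6] and [5]
    Merge: [6] + [5] -> [5, 6]
  Merge: [21] + [5, 6] -> [5, 6, 21]
  Split: [23, 5, 17] -> [23] and [5, 17]
    Split: [5, 17] -> [5] and [17]
    Merge: [5] + [17] -> [5, 17]
  Merge: [23] + [5, 17] -> [5, 17, 23]
Merge: [5, 6, 21] + [5, 17, 23] -> [5, 5, 6, 17, 21, 23]

Final sorted array: [5, 5, 6, 17, 21, 23]

The merge sort proceeds by recursively splitting the array and merging sorted halves.
After all merges, the sorted array is [5, 5, 6, 17, 21, 23].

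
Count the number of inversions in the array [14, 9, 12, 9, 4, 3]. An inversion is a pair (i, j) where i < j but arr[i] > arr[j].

Finding inversions in [14, 9, 12, 9, 4, 3]:

(0, 1): arr[0]=14 > arr[1]=9
(0, 2): arr[0]=14 > arr[2]=12
(0, 3): arr[0]=14 > arr[3]=9
(0, 4): arr[0]=14 > arr[4]=4
(0, 5): arr[0]=14 > arr[5]=3
(1, 4): arr[1]=9 > arr[4]=4
(1, 5): arr[1]=9 > arr[5]=3
(2, 3): arr[2]=12 > arr[3]=9
(2, 4): arr[2]=12 > arr[4]=4
(2, 5): arr[2]=12 > arr[5]=3
(3, 4): arr[3]=9 > arr[4]=4
(3, 5): arr[3]=9 > arr[5]=3
(4, 5): arr[4]=4 > arr[5]=3

Total inversions: 13

The array has 13 inversion(s): (0,1), (0,2), (0,3), (0,4), (0,5), (1,4), (1,5), (2,3), (2,4), (2,5), (3,4), (3,5), (4,5). Each pair (i,j) satisfies i < j and arr[i] > arr[j].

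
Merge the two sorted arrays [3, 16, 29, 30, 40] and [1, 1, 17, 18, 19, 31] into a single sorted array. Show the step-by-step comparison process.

Merging process:

Compare 3 vs 1: take 1 from right. Merged: [1]
Compare 3 vs 1: take 1 from right. Merged: [1, 1]
Compare 3 vs 17: take 3 from left. Merged: [1, 1, 3]
Compare 16 vs 17: take 16 from left. Merged: [1, 1, 3, 16]
Compare 29 vs 17: take 17 from right. Merged: [1, 1, 3, 16, 17]
Compare 29 vs 18: take 18 from right. Merged: [1, 1, 3, 16, 17, 18]
Compare 29 vs 19: take 19 from right. Merged: [1, 1, 3, 16, 17, 18, 19]
Compare 29 vs 31: take 29 from left. Merged: [1, 1, 3, 16, 17, 18, 19, 29]
Compare 30 vs 31: take 30 from left. Merged: [1, 1, 3, 16, 17, 18, 19, 29, 30]
Compare 40 vs 31: take 31 from right. Merged: [1, 1, 3, 16, 17, 18, 19, 29, 30, 31]
Append remaining from left: [40]. Merged: [1, 1, 3, 16, 17, 18, 19, 29, 30, 31, 40]

Final merged array: [1, 1, 3, 16, 17, 18, 19, 29, 30, 31, 40]
Total comparisons: 10

The merged array is [1, 1, 3, 16, 17, 18, 19, 29, 30, 31, 40], requiring 10 comparisons. The merge step runs in O(n) time where n is the total number of elements.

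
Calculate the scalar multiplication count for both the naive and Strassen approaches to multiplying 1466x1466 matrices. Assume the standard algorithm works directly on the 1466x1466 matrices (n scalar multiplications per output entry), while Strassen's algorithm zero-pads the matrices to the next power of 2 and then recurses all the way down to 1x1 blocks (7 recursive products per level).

Matrix multiplication for 1466x1466 matrices:

Strassen's algorithm requires power-of-2 dimensions. Pad 1466x1466 to 2048x2048 (next power of 2).

Standard algorithm: 1466^3 = 3150662696 multiplications
Strassen's algorithm: 7^(log2(2048)) = 7^11 = 1977326743 multiplications
Savings: 3150662696 - 1977326743 = 1173335953 multiplications

Standard: 3150662696 multiplications (1466^3). Strassen: 1977326743 multiplications (7^11, after padding to 2048x2048). Strassen reduces 8 recursive multiplications to 7 at each level.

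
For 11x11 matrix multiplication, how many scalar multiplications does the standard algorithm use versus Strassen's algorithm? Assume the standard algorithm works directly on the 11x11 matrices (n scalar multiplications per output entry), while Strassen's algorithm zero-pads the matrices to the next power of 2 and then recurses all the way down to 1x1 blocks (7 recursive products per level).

Matrix multiplication for 11x11 matrices:

Strassen's algorithm requires power-of-2 dimensions. Pad 11x11 to 16x16 (next power of 2).

Standard algorithm: 11^3 = 1331 multiplications
Strassen's algorithm: 7^(log2(16)) = 7^4 = 2401 multiplications
Difference: 1331 - 2401 = -1070 (Strassen uses MORE here due to padding overhead — for small or just-over-power-of-2 n, padding can outweigh the per-level savings)

Standard: 1331 multiplications (11^3). Strassen: 2401 multiplications (7^4, after padding to 16x16). Strassen reduces 8 recursive multiplications to 7 at each level.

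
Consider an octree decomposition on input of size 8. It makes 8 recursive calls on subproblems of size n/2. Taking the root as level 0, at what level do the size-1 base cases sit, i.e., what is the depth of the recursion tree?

For divide and conquer with division factor 2:

Problem sizes at each level:
Level 0: 8
Level 1: 4
Level 2: 2
Level 3: 1

The root is level 0 and the size-1 base case is level 3 (the tree spans levels 0 through 3, i.e. 4 levels counting the root), so the depth is the number of divisions: log_2(8) = 3

The recursion tree depth is log_2(8) = 3. At each level, the problem size is divided by 2, so it takes 3 divisions to reduce to a base case of size 1. The algorithm makes 8 recursive calls at each level.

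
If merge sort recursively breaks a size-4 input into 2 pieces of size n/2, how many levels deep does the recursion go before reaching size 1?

For divide and conquer with division factor 2:

Problem sizes at each level:
Level 0: 4
Level 1: 2
Level 2: 1

The root is level 0 and the size-1 base case is level 2 (the tree spans levels 0 through 2, i.e. 3 levels counting the root), so the depth is the number of divisions: log_2(4) = 2

The recursion tree depth is log_2(4) = 2. At each level, the problem size is divided by 2, so it takes 2 divisions to reduce to a base case of size 1. The algorithm makes 2 recursive calls at each level.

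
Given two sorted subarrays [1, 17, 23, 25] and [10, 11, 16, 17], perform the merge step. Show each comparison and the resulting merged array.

Merging process:

Compare 1 vs 10: take 1 from left. Merged: [1]
Compare 17 vs 10: take 10 from right. Merged: [1, 10]
Compare 17 vs 11: take 11 from right. Merged: [1, 10, 11]
Compare 17 vs 16: take 16 from right. Merged: [1, 10, 11, 16]
Compare 17 vs 17: take 17 from left. Merged: [1, 10, 11, 16, 17]
Compare 23 vs 17: take 17 from right. Merged: [1, 10, 11, 16, 17, 17]
Append remaining from left: [23, 25]. Merged: [1, 10, 11, 16, 17, 17, 23, 25]

Final merged array: [1, 10, 11, 16, 17, 17, 23, 25]
Total comparisons: 6

The merged array is [1, 10, 11, 16, 17, 17, 23, 25], requiring 6 comparisons. The merge step runs in O(n) time where n is the total number of elements.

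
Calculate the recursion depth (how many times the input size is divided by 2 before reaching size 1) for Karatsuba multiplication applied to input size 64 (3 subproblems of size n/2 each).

For divide and conquer with division factor 2:

Problem sizes at each level:
Level 0: 64
Level 1: 32
Level 2: 16
Level 3: 8
Level 4: 4
Level 5: 2
Level 6: 1

The root is level 0 and the size-1 base case is level 6 (the tree spans levels 0 through 6, i.e. 7 levels counting the root), so the depth is the number of divisions: log_2(64) = 6

The recursion tree depth is log_2(64) = 6. At each level, the problem size is divided by 2, so it takes 6 divisions to reduce to a base case of size 1. The algorithm makes 3 recursive calls at each level.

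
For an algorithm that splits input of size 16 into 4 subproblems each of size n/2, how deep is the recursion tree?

For divide and conquer with division factor 2:

Problem sizes at each level:
Level 0: 16
Level 1: 8
Level 2: 4
Level 3: 2
Level 4: 1

The root is level 0 and the size-1 base case is level 4 (the tree spans levels 0 through 4, i.e. 5 levels counting the root), so the depth is the number of divisions: log_2(16) = 4

The recursion tree depth is log_2(16) = 4. At each level, the problem size is divided by 2, so it takes 4 divisions to reduce to a base case of size 1. The algorithm makes 4 recursive calls at each level.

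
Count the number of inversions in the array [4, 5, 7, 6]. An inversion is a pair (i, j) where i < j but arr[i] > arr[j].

Finding inversions in [4, 5, 7, 6]:

(2, 3): arr[2]=7 > arr[3]=6

Total inversions: 1

The array has 1 inversion(s): (2,3). Each pair (i,j) satisfies i < j and arr[i] > arr[j].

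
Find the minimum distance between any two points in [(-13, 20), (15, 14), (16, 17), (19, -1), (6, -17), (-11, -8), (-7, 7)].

Computing all pairwise distances among 7 points:

d((-13, 20), (15, 14)) = 28.6356
d((-13, 20), (16, 17)) = 29.1548
d((-13, 20), (19, -1)) = 38.2753
d((-13, 20), (6, -17)) = 41.5933
d((-13, 20), (-11, -8)) = 28.0713
d((-13, 20), (-7, 7)) = 14.3178
d((15, 14), (16, 17)) = 3.1623 <-- minimum
d((15, 14), (19, -1)) = 15.5242
d((15, 14), (6, -17)) = 32.28
d((15, 14), (-11, -8)) = 34.0588
d((15, 14), (-7, 7)) = 23.0868
d((16, 17), (19, -1)) = 18.2483
d((16, 17), (6, -17)) = 35.4401
d((16, 17), (-11, -8)) = 36.7967
d((16, 17), (-7, 7)) = 25.0799
d((19, -1), (6, -17)) = 20.6155
d((19, -1), (-11, -8)) = 30.8058
d((19, -1), (-7, 7)) = 27.2029
d((6, -17), (-11, -8)) = 19.2354
d((6, -17), (-7, 7)) = 27.2947
d((-11, -8), (-7, 7)) = 15.5242

Closest pair: (15, 14) and (16, 17) with distance 3.1623

The closest pair is (15, 14) and (16, 17) with Euclidean distance 3.1623. For 7 points, brute-force pairwise comparison is shown above. For large n, the divide-and-conquer algorithm (sort by x, recurse on halves, check the dividing strip) achieves O(n log n).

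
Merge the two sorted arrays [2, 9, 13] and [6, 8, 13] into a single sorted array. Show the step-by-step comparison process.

Merging process:

Compare 2 vs 6: take 2 from left. Merged: [2]
Compare 9 vs 6: take 6 from right. Merged: [2, 6]
Compare 9 vs 8: take 8 from right. Merged: [2, 6, 8]
Compare 9 vs 13: take 9 from left. Merged: [2, 6, 8, 9]
Compare 13 vs 13: take 13 from left. Merged: [2, 6, 8, 9, 13]
Append remaining from right: [13]. Merged: [2, 6, 8, 9, 13, 13]

Final merged array: [2, 6, 8, 9, 13, 13]
Total comparisons: 5

The merged array is [2, 6, 8, 9, 13, 13], requiring 5 comparisons. The merge step runs in O(n) time where n is the total number of elements.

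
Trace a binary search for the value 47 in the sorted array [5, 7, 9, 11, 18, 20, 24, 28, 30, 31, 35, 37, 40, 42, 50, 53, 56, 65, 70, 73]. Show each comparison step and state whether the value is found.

Binary search for 47 in [5, 7, 9, 11, 18, 20, 24, 28, 30, 31, 35, 37, 40, 42, 50, 53, 56, 65, 70, 73]:

lo=0, hi=19, mid=9, arr[mid]=31 -> 31 < 47, search right half
lo=10, hi=19, mid=14, arr[mid]=50 -> 50 > 47, search left half
lo=10, hi=13, mid=11, arr[mid]=37 -> 37 < 47, search right half
lo=12, hi=13, mid=12, arr[mid]=40 -> 40 < 47, search right half
lo=13, hi=13, mid=13, arr[mid]=42 -> 42 < 47, search right half
lo=14 > hi=13, target 47 not found

Binary search determines that 47 is not in the array after 5 comparisons. The search space was exhausted without finding the target.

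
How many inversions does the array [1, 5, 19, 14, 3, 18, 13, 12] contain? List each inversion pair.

Finding inversions in [1, 5, 19, 14, 3, 18, 13, 12]:

(1, 4): arr[1]=5 > arr[4]=3
(2, 3): arr[2]=19 > arr[3]=14
(2, 4): arr[2]=19 > arr[4]=3
(2, 5): arr[2]=19 > arr[5]=18
(2, 6): arr[2]=19 > arr[6]=13
(2, 7): arr[2]=19 > arr[7]=12
(3, 4): arr[3]=14 > arr[4]=3
(3, 6): arr[3]=14 > arr[6]=13
(3, 7): arr[3]=14 > arr[7]=12
(5, 6): arr[5]=18 > arr[6]=13
(5, 7): arr[5]=18 > arr[7]=12
(6, 7): arr[6]=13 > arr[7]=12

Total inversions: 12

The array has 12 inversion(s): (1,4), (2,3), (2,4), (2,5), (2,6), (2,7), (3,4), (3,6), (3,7), (5,6), (5,7), (6,7). Each pair (i,j) satisfies i < j and arr[i] > arr[j].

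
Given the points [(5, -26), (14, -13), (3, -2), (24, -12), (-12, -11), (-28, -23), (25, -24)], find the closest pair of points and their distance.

Computing all pairwise distances among 7 points:

d((5, -26), (14, -13)) = 15.8114
d((5, -26), (3, -2)) = 24.0832
d((5, -26), (24, -12)) = 23.6008
d((5, -26), (-12, -11)) = 22.6716
d((5, -26), (-28, -23)) = 33.1361
d((5, -26), (25, -24)) = 20.0998
d((14, -13), (3, -2)) = 15.5563
d((14, -13), (24, -12)) = 10.0499 <-- minimum
d((14, -13), (-12, -11)) = 26.0768
d((14, -13), (-28, -23)) = 43.1741
d((14, -13), (25, -24)) = 15.5563
d((3, -2), (24, -12)) = 23.2594
d((3, -2), (-12, -11)) = 17.4929
d((3, -2), (-28, -23)) = 37.4433
d((3, -2), (25, -24)) = 31.1127
d((24, -12), (-12, -11)) = 36.0139
d((24, -12), (-28, -23)) = 53.1507
d((24, -12), (25, -24)) = 12.0416
d((-12, -11), (-28, -23)) = 20.0
d((-12, -11), (25, -24)) = 39.2173
d((-28, -23), (25, -24)) = 53.0094

Closest pair: (14, -13) and (24, -12) with distance 10.0499

The closest pair is (14, -13) and (24, -12) with Euclidean distance 10.0499. For 7 points, brute-force pairwise comparison is shown above. For large n, the divide-and-conquer algorithm (sort by x, recurse on halves, check the dividing strip) achieves O(n log n).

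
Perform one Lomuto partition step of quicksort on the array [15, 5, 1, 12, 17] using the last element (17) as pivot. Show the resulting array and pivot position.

Lomuto partition with pivot = 17:

Initial array: [15, 5, 1, 12, 17]

arr[0]=15 <= 17: swap with position 0, array becomes [15, 5, 1, 12, 17]
arr[1]=5 <= 17: swap with position 1, array becomes [15, 5, 1, 12, 17]
arr[2]=1 <= 17: swap with position 2, array becomes [15, 5, 1, 12, 17]
arr[3]=12 <= 17: swap with position 3, array becomes [15, 5, 1, 12, 17]

Place pivot at position 4: [15, 5, 1, 12, 17]
Pivot position: 4

After partitioning with pivot 17, the array becomes [15, 5, 1, 12, 17]. The pivot is placed at index 4. All elements to the left of the pivot are <= 17, and all elements to the right are > 17.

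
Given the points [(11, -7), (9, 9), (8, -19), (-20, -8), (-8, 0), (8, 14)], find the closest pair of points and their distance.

Computing all pairwise distances among 6 points:

d((11, -7), (9, 9)) = 16.1245
d((11, -7), (8, -19)) = 12.3693
d((11, -7), (-20, -8)) = 31.0161
d((11, -7), (-8, 0)) = 20.2485
d((11, -7), (8, 14)) = 21.2132
d((9, 9), (8, -19)) = 28.0179
d((9, 9), (-20, -8)) = 33.6155
d((9, 9), (-8, 0)) = 19.2354
d((9, 9), (8, 14)) = 5.099 <-- minimum
d((8, -19), (-20, -8)) = 30.0832
d((8, -19), (-8, 0)) = 24.8395
d((8, -19), (8, 14)) = 33.0
d((-20, -8), (-8, 0)) = 14.4222
d((-20, -8), (8, 14)) = 35.609
d((-8, 0), (8, 14)) = 21.2603

Closest pair: (9, 9) and (8, 14) with distance 5.099

The closest pair is (9, 9) and (8, 14) with Euclidean distance 5.099. For 6 points, brute-force pairwise comparison is shown above. For large n, the divide-and-conquer algorithm (sort by x, recurse on halves, check the dividing strip) achieves O(n log n).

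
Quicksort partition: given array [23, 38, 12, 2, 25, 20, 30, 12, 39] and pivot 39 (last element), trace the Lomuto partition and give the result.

Lomuto partition with pivot = 39:

Initial array: [23, 38, 12, 2, 25, 20, 30, 12, 39]

arr[0]=23 <= 39: swap with position 0, array becomes [23, 38, 12, 2, 25, 20, 30, 12, 39]
arr[1]=38 <= 39: swap with position 1, array becomes [23, 38, 12, 2, 25, 20, 30, 12, 39]
arr[2]=12 <= 39: swap with position 2, array becomes [23, 38, 12, 2, 25, 20, 30, 12, 39]
arr[3]=2 <= 39: swap with position 3, array becomes [23, 38, 12, 2, 25, 20, 30, 12, 39]
arr[4]=25 <= 39: swap with position 4, array becomes [23, 38, 12, 2, 25, 20, 30, 12, 39]
arr[5]=20 <= 39: swap with position 5, array becomes [23, 38, 12, 2, 25, 20, 30, 12, 39]
arr[6]=30 <= 39: swap with position 6, array becomes [23, 38, 12, 2, 25, 20, 30, 12, 39]
arr[7]=12 <= 39: swap with position 7, array becomes [23, 38, 12, 2, 25, 20, 30, 12, 39]

Place pivot at position 8: [23, 38, 12, 2, 25, 20, 30, 12, 39]
Pivot position: 8

After partitioning with pivot 39, the array becomes [23, 38, 12, 2, 25, 20, 30, 12, 39]. The pivot is placed at index 8. All elements to the left of the pivot are <= 39, and all elements to the right are > 39.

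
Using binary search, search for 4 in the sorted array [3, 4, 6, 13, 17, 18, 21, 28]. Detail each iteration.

Binary search for 4 in [3, 4, 6, 13, 17, 18, 21, 28]:

lo=0, hi=7, mid=3, arr[mid]=13 -> 13 > 4, search left half
lo=0, hi=2, mid=1, arr[mid]=4 -> Found target at index 1!

Binary search finds 4 at index 1 after 2 comparisons. The search repeatedly halves the search space by comparing with the middle element.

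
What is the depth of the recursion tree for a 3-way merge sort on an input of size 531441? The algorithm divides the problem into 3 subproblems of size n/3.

For divide and conquer with division factor 3:

Problem sizes at each level:
Level 0: 531441
Level 1: 177147
Level 2: 59049
Level 3: 19683
Level 4: 6561
Level 5: 2187
Level 6: 729
Level 7: 243
Level 8: 81
Level 9: 27
Level 10: 9
Level 11: 3
Level 12: 1

The root is level 0 and the size-1 base case is level 12 (the tree spans levels 0 through 12, i.e. 13 levels counting the root), so the depth is the number of divisions: log_3(531441) = 12

The recursion tree depth is log_3(531441) = 12. At each level, the problem size is divided by 3, so it takes 12 divisions to reduce to a base case of size 1. The algorithm makes 3 recursive calls at each level.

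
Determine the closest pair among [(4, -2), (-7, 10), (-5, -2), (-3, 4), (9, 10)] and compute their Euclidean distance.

Computing all pairwise distances among 5 points:

d((4, -2), (-7, 10)) = 16.2788
d((4, -2), (-5, -2)) = 9.0
d((4, -2), (-3, 4)) = 9.2195
d((4, -2), (9, 10)) = 13.0
d((-7, 10), (-5, -2)) = 12.1655
d((-7, 10), (-3, 4)) = 7.2111
d((-7, 10), (9, 10)) = 16.0
d((-5, -2), (-3, 4)) = 6.3246 <-- minimum
d((-5, -2), (9, 10)) = 18.4391
d((-3, 4), (9, 10)) = 13.4164

Closest pair: (-5, -2) and (-3, 4) with distance 6.3246

The closest pair is (-5, -2) and (-3, 4) with Euclidean distance 6.3246. For 5 points, brute-force pairwise comparison is shown above. For large n, the divide-and-conquer algorithm (sort by x, recurse on halves, check the dividing strip) achieves O(n log n).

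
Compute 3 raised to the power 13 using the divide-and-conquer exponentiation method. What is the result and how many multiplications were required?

Computing 3^13 by squaring (build up from 3^1; each line after the first costs one multiplication):

3^1 = 3
3^2 = (3^1)^2 = 3^2 = 9
3^3 = 3 * 3^2 = 3 * 9 = 27
3^6 = (3^3)^2 = 27^2 = 729
3^12 = (3^6)^2 = 729^2 = 531441
3^13 = 3 * 3^12 = 3 * 531441 = 1594323

Result: 1594323
Multiplications needed: 5 (5 lines after 3^1)

3^13 = 1594323. Using exponentiation by squaring, this requires 5 multiplications. The key idea: if the exponent is even, square the half-power; if odd, multiply by the base once.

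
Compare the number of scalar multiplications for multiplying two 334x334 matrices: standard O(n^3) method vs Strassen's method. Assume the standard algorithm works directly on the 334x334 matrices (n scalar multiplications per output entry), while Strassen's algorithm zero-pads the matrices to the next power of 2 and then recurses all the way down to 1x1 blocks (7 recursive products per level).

Matrix multiplication for 334x334 matrices:

Strassen's algorithm requires power-of-2 dimensions. Pad 334x334 to 512x512 (next power of 2).

Standard algorithm: 334^3 = 37259704 multiplications
Strassen's algorithm: 7^(log2(512)) = 7^9 = 40353607 multiplications
Difference: 37259704 - 40353607 = -3093903 (Strassen uses MORE here due to padding overhead — for small or just-over-power-of-2 n, padding can outweigh the per-level savings)

Standard: 37259704 multiplications (334^3). Strassen: 40353607 multiplications (7^9, after padding to 512x512). Strassen reduces 8 recursive multiplications to 7 at each level.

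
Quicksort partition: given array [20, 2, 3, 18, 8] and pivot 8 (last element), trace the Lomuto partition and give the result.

Lomuto partition with pivot = 8:

Initial array: [20, 2, 3, 18, 8]

arr[0]=20 > 8: no swap
arr[1]=2 <= 8: swap with position 0, array becomes [2, 20, 3, 18, 8]
arr[2]=3 <= 8: swap with position 1, array becomes [2, 3, 20, 18, 8]
arr[3]=18 > 8: no swap

Place pivot at position 2: [2, 3, 8, 18, 20]
Pivot position: 2

After partitioning with pivot 8, the array becomes [2, 3, 8, 18, 20]. The pivot is placed at index 2. All elements to the left of the pivot are <= 8, and all elements to the right are > 8.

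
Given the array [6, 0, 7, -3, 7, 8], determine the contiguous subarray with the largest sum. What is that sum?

Using Kadane's algorithm on [6, 0, 7, -3, 7, 8]:

Scanning through the array:
Position 1 (value 0): max_ending_here = 6, max_so_far = 6
Position 2 (value 7): max_ending_here = 13, max_so_far = 13
Position 3 (value -3): max_ending_here = 10, max_so_far = 13
Position 4 (value 7): max_ending_here = 17, max_so_far = 17
Position 5 (value 8): max_ending_here = 25, max_so_far = 25

Maximum subarray: [6, 0, 7, -3, 7, 8]
Maximum sum: 25

The maximum subarray is [6, 0, 7, -3, 7, 8] with sum 25. This subarray runs from index 0 to index 5.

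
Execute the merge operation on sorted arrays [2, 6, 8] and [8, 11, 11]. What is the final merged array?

Merging process:

Compare 2 vs 8: take 2 from left. Merged: [2]
Compare 6 vs 8: take 6 from left. Merged: [2, 6]
Compare 8 vs 8: take 8 from left. Merged: [2, 6, 8]
Append remaining from right: [8, 11, 11]. Merged: [2, 6, 8, 8, 11, 11]

Final merged array: [2, 6, 8, 8, 11, 11]
Total comparisons: 3

The merged array is [2, 6, 8, 8, 11, 11], requiring 3 comparisons. The merge step runs in O(n) time where n is the total number of elements.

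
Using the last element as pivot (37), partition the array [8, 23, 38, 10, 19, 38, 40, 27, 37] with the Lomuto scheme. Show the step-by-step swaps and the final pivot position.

Lomuto partition with pivot = 37:

Initial array: [8, 23, 38, 10, 19, 38, 40, 27, 37]

arr[0]=8 <= 37: swap with position 0, array becomes [8, 23, 38, 10, 19, 38, 40, 27, 37]
arr[1]=23 <= 37: swap with position 1, array becomes [8, 23, 38, 10, 19, 38, 40, 27, 37]
arr[2]=38 > 37: no swap
arr[3]=10 <= 37: swap with position 2, array becomes [8, 23, 10, 38, 19, 38, 40, 27, 37]
arr[4]=19 <= 37: swap with position 3, array becomes [8, 23, 10, 19, 38, 38, 40, 27, 37]
arr[5]=38 > 37: no swap
arr[6]=40 > 37: no swap
arr[7]=27 <= 37: swap with position 4, array becomes [8, 23, 10, 19, 27, 38, 40, 38, 37]

Place pivot at position 5: [8, 23, 10, 19, 27, 37, 40, 38, 38]
Pivot position: 5

After partitioning with pivot 37, the array becomes [8, 23, 10, 19, 27, 37, 40, 38, 38]. The pivot is placed at index 5. All elements to the left of the pivot are <= 37, and all elements to the right are > 37.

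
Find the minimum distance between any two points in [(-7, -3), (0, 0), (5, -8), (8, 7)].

Computing all pairwise distances among 4 points:

d((-7, -3), (0, 0)) = 7.6158 <-- minimum
d((-7, -3), (5, -8)) = 13.0
d((-7, -3), (8, 7)) = 18.0278
d((0, 0), (5, -8)) = 9.434
d((0, 0), (8, 7)) = 10.6301
d((5, -8), (8, 7)) = 15.2971

Closest pair: (-7, -3) and (0, 0) with distance 7.6158

The closest pair is (-7, -3) and (0, 0) with Euclidean distance 7.6158. For 4 points, brute-force pairwise comparison is shown above. For large n, the divide-and-conquer algorithm (sort by x, recurse on halves, check the dividing strip) achieves O(n log n).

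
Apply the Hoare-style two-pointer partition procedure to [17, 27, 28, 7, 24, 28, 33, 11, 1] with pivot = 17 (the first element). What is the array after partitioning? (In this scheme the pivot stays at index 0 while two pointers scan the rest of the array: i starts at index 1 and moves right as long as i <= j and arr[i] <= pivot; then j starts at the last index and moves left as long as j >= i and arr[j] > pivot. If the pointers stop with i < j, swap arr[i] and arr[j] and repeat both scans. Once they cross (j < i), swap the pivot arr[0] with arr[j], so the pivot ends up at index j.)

Hoare-style two-pointer partition with pivot = 17:

Initial array: [17, 27, 28, 7, 24, 28, 33, 11, 1]

Pointers start at i = 1, j = 8.
i stops at index 1 (arr[1]=27 > 17), j stops at index 8 (arr[8]=1 <= 17): swap arr[1] and arr[8], array becomes [17, 1, 28, 7, 24, 28, 33, 11, 27]
i stops at index 2 (arr[2]=28 > 17), j stops at index 7 (arr[7]=11 <= 17): swap arr[2] and arr[7], array becomes [17, 1, 11, 7, 24, 28, 33, 28, 27]
i ends at 4, j ends at 3: the pointers have crossed (j < i), so scanning stops.

Swap pivot arr[0] with arr[3] to place pivot at position 3: [7, 1, 11, 17, 24, 28, 33, 28, 27]
Pivot position: 3

After partitioning with pivot 17, the array becomes [7, 1, 11, 17, 24, 28, 33, 28, 27]. The pivot is placed at index 3. All elements to the left of the pivot are <= 17, and all elements to the right are > 17.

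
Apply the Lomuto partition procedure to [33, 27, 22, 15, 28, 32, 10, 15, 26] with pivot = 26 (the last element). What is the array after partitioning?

Lomuto partition with pivot = 26:

Initial array: [33, 27, 22, 15, 28, 32, 10, 15, 26]

arr[0]=33 > 26: no swap
arr[1]=27 > 26: no swap
arr[2]=22 <= 26: swap with position 0, array becomes [22, 27, 33, 15, 28, 32, 10, 15, 26]
arr[3]=15 <= 26: swap with position 1, array becomes [22, 15, 33, 27, 28, 32, 10, 15, 26]
arr[4]=28 > 26: no swap
arr[5]=32 > 26: no swap
arr[6]=10 <= 26: swap with position 2, array becomes [22, 15, 10, 27, 28, 32, 33, 15, 26]
arr[7]=15 <= 26: swap with position 3, array becomes [22, 15, 10, 15, 28, 32, 33, 27, 26]

Place pivot at position 4: [22, 15, 10, 15, 26, 32, 33, 27, 28]
Pivot position: 4

After partitioning with pivot 26, the array becomes [22, 15, 10, 15, 26, 32, 33, 27, 28]. The pivot is placed at index 4. All elements to the left of the pivot are <= 26, and all elements to the right are > 26.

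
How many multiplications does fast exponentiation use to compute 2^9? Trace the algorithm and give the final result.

Computing 2^9 by squaring (build up from 2^1; each line after the first costs one multiplication):

2^1 = 2
2^2 = (2^1)^2 = 2^2 = 4
2^4 = (2^2)^2 = 4^2 = 16
2^8 = (2^4)^2 = 16^2 = 256
2^9 = 2 * 2^8 = 2 * 256 = 512

Result: 512
Multiplications needed: 4 (4 lines after 2^1)

2^9 = 512. Using exponentiation by squaring, this requires 4 multiplications. The key idea: if the exponent is even, square the half-power; if odd, multiply by the base once.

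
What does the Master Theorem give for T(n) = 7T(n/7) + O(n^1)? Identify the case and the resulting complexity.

Master Theorem for T(n) = 7T(n/7) + O(n^1):

a = 7, b = 7, c = 1
log_b(a) = log_7(7) = 1.0000

Case 2: c = 1 = log_7(7) = 1.0000
T(n) = O(n^1 log n) = O(n log n)

For T(n) = 7T(n/7) + O(n^1): log_7(7) = 1.0000. This is Case 2 of the Master Theorem (c = log_b(a), equal work at all levels), giving O(n log n).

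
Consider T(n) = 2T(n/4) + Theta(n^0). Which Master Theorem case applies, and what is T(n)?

Master Theorem for T(n) = 2T(n/4) + O(n^0):

a = 2, b = 4, c = 0
log_b(a) = log_4(2) = 0.5000

Case 1: c = 0 < log_4(2) = 0.5000
T(n) = O(n^(log_4 2)) = O(sqrt(n))

For T(n) = 2T(n/4) + O(n^0): log_4(2) = 0.5000. This is Case 1 of the Master Theorem (c < log_b(a), work dominated by leaves), giving O(sqrt(n)).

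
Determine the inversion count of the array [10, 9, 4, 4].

Finding inversions in [10, 9, 4, 4]:

(0, 1): arr[0]=10 > arr[1]=9
(0, 2): arr[0]=10 > arr[2]=4
(0, 3): arr[0]=10 > arr[3]=4
(1, 2): arr[1]=9 > arr[2]=4
(1, 3): arr[1]=9 > arr[3]=4

Total inversions: 5

The array has 5 inversion(s): (0,1), (0,2), (0,3), (1,2), (1,3). Each pair (i,j) satisfies i < j and arr[i] > arr[j].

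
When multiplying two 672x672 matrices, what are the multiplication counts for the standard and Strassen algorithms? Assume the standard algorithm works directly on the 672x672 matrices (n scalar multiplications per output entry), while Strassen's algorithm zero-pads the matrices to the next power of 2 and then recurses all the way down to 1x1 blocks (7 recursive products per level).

Matrix multiplication for 672x672 matrices:

Strassen's algorithm requires power-of-2 dimensions. Pad 672x672 to 1024x1024 (next power of 2).

Standard algorithm: 672^3 = 303464448 multiplications
Strassen's algorithm: 7^(log2(1024)) = 7^10 = 282475249 multiplications
Savings: 303464448 - 282475249 = 20989199 multiplications

Standard: 303464448 multiplications (672^3). Strassen: 282475249 multiplications (7^10, after padding to 1024x1024). Strassen reduces 8 recursive multiplications to 7 at each level.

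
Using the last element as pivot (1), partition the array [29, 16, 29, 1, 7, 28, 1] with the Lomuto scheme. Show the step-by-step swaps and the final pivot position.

Lomuto partition with pivot = 1:

Initial array: [29, 16, 29, 1, 7, 28, 1]

arr[0]=29 > 1: no swap
arr[1]=16 > 1: no swap
arr[2]=29 > 1: no swap
arr[3]=1 <= 1: swap with position 0, array becomes [1, 16, 29, 29, 7, 28, 1]
arr[4]=7 > 1: no swap
arr[5]=28 > 1: no swap

Place pivot at position 1: [1, 1, 29, 29, 7, 28, 16]
Pivot position: 1

After partitioning with pivot 1, the array becomes [1, 1, 29, 29, 7, 28, 16]. The pivot is placed at index 1. All elements to the left of the pivot are <= 1, and all elements to the right are > 1.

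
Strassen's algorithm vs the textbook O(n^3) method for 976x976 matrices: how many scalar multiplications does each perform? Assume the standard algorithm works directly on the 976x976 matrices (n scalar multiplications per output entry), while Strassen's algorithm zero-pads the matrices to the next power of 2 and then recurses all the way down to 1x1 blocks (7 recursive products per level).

Matrix multiplication for 976x976 matrices:

Strassen's algorithm requires power-of-2 dimensions. Pad 976x976 to 1024x1024 (next power of 2).

Standard algorithm: 976^3 = 929714176 multiplications
Strassen's algorithm: 7^(log2(1024)) = 7^10 = 282475249 multiplications
Savings: 929714176 - 282475249 = 647238927 multiplications

Standard: 929714176 multiplications (976^3). Strassen: 282475249 multiplications (7^10, after padding to 1024x1024). Strassen reduces 8 recursive multiplications to 7 at each level.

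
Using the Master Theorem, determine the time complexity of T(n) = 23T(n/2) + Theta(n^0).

Master Theorem for T(n) = 23T(n/2) + O(n^0):

a = 23, b = 2, c = 0
log_b(a) = log_2(23) = 4.5236

Case 1: c = 0 < log_2(23) = 4.5236
T(n) = O(n^(log_2 23))

For T(n) = 23T(n/2) + O(n^0): log_2(23) = 4.5236. This is Case 1 of the Master Theorem (c < log_b(a), work dominated by leaves), giving O(n^(log_2 23)).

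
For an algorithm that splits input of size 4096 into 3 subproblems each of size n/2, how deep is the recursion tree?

For divide and conquer with division factor 2:

Problem sizes at each level:
Level 0: 4096
Level 1: 2048
Level 2: 1024
Level 3: 512
Level 4: 256
Level 5: 128
Level 6: 64
Level 7: 32
Level 8: 16
Level 9: 8
Level 10: 4
Level 11: 2
Level 12: 1

The root is level 0 and the size-1 base case is level 12 (the tree spans levels 0 through 12, i.e. 13 levels counting the root), so the depth is the number of divisions: log_2(4096) = 12

The recursion tree depth is log_2(4096) = 12. At each level, the problem size is divided by 2, so it takes 12 divisions to reduce to a base case of size 1. The algorithm makes 3 recursive calls at each level.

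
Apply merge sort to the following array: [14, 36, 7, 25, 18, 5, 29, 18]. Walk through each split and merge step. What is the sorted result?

Merge sort trace:

Split: [14, 36, 7, 25, 18, 5, 29, 18] -> [14, 36, 7, 25] and [18, 5, 29, 18]
  Split: [14, 36, 7, 25] -> [14, 36] and [7, 25]
    Split: [14, 36] -> [14] and [36]
    Merge: [14] + [36] -> [14, 36]
    Split: [7, 25] -> [7] and [25]
    Merge: [7] + [25] -> [7, 25]
  Merge: [14, 36] + [7, 25] -> [7, 14, 25, 36]
  Split: [18, 5, 29, 18] -> [18, 5] and [29, 18]
    Split: [18, 5] -> [18] and [5]
    Merge: [18] + [5] -> [5, 18]
    Split: [29, 18] -> [29] and [18]
    Merge: [29] + [18] -> [18, 29]
  Merge: [5, 18] + [18, 29] -> [5, 18, 18, 29]
Merge: [7, 14, 25, 36] + [5, 18, 18, 29] -> [5, 7, 14, 18, 18, 25, 29, 36]

Final sorted array: [5, 7, 14, 18, 18, 25, 29, 36]

The merge sort proceeds by recursively splitting the array and merging sorted halves.
After all merges, the sorted array is [5, 7, 14, 18, 18, 25, 29, 36].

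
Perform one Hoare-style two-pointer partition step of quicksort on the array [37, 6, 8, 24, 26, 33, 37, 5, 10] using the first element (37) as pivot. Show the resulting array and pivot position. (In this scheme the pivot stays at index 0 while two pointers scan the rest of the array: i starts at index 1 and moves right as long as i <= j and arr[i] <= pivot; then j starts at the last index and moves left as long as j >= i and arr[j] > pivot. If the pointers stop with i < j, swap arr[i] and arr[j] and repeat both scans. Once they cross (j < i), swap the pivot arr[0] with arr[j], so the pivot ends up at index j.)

Hoare-style two-pointer partition with pivot = 37:

Initial array: [37, 6, 8, 24, 26, 33, 37, 5, 10]

Pointers start at i = 1, j = 8.
i ends at 9, j ends at 8: the pointers have crossed (j < i), so scanning stops.

Swap pivot arr[0] with arr[8] to place pivot at position 8: [10, 6, 8, 24, 26, 33, 37, 5, 37]
Pivot position: 8

After partitioning with pivot 37, the array becomes [10, 6, 8, 24, 26, 33, 37, 5, 37]. The pivot is placed at index 8. All elements to the left of the pivot are <= 37, and all elements to the right are > 37.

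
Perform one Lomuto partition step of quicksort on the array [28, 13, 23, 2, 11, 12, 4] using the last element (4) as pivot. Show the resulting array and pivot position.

Lomuto partition with pivot = 4:

Initial array: [28, 13, 23, 2, 11, 12, 4]

arr[0]=28 > 4: no swap
arr[1]=13 > 4: no swap
arr[2]=23 > 4: no swap
arr[3]=2 <= 4: swap with position 0, array becomes [2, 13, 23, 28, 11, 12, 4]
arr[4]=11 > 4: no swap
arr[5]=12 > 4: no swap

Place pivot at position 1: [2, 4, 23, 28, 11, 12, 13]
Pivot position: 1

After partitioning with pivot 4, the array becomes [2, 4, 23, 28, 11, 12, 13]. The pivot is placed at index 1. All elements to the left of the pivot are <= 4, and all elements to the right are > 4.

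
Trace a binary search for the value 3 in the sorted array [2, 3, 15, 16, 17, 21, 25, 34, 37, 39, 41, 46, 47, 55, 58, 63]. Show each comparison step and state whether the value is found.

Binary search for 3 in [2, 3, 15, 16, 17, 21, 25, 34, 37, 39, 41, 46, 47, 55, 58, 63]:

lo=0, hi=15, mid=7, arr[mid]=34 -> 34 > 3, search left half
lo=0, hi=6, mid=3, arr[mid]=16 -> 16 > 3, search left half
lo=0, hi=2, mid=1, arr[mid]=3 -> Found target at index 1!

Binary search finds 3 at index 1 after 3 comparisons. The search repeatedly halves the search space by comparing with the middle element.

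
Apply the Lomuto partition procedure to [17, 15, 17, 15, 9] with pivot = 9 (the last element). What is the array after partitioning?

Lomuto partition with pivot = 9:

Initial array: [17, 15, 17, 15, 9]

arr[0]=17 > 9: no swap
arr[1]=15 > 9: no swap
arr[2]=17 > 9: no swap
arr[3]=15 > 9: no swap

Place pivot at position 0: [9, 15, 17, 15, 17]
Pivot position: 0

After partitioning with pivot 9, the array becomes [9, 15, 17, 15, 17]. The pivot is placed at index 0. All elements to the left of the pivot are <= 9, and all elements to the right are > 9.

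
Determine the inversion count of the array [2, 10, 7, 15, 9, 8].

Finding inversions in [2, 10, 7, 15, 9, 8]:

(1, 2): arr[1]=10 > arr[2]=7
(1, 4): arr[1]=10 > arr[4]=9
(1, 5): arr[1]=10 > arr[5]=8
(3, 4): arr[3]=15 > arr[4]=9
(3, 5): arr[3]=15 > arr[5]=8
(4, 5): arr[4]=9 > arr[5]=8

Total inversions: 6

The array has 6 inversion(s): (1,2), (1,4), (1,5), (3,4), (3,5), (4,5). Each pair (i,j) satisfies i < j and arr[i] > arr[j].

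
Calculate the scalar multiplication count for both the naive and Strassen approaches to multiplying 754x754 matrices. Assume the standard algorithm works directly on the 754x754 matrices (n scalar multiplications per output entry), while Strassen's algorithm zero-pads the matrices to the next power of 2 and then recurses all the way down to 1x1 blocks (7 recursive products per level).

Matrix multiplication for 754x754 matrices:

Strassen's algorithm requires power-of-2 dimensions. Pad 754x754 to 1024x1024 (next power of 2).

Standard algorithm: 754^3 = 428661064 multiplications
Strassen's algorithm: 7^(log2(1024)) = 7^10 = 282475249 multiplications
Savings: 428661064 - 282475249 = 146185815 multiplications

Standard: 428661064 multiplications (754^3). Strassen: 282475249 multiplications (7^10, after padding to 1024x1024). Strassen reduces 8 recursive multiplications to 7 at each level.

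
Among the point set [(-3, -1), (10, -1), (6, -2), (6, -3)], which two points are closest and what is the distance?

Computing all pairwise distances among 4 points:

d((-3, -1), (10, -1)) = 13.0
d((-3, -1), (6, -2)) = 9.0554
d((-3, -1), (6, -3)) = 9.2195
d((10, -1), (6, -2)) = 4.1231
d((10, -1), (6, -3)) = 4.4721
d((6, -2), (6, -3)) = 1.0 <-- minimum

Closest pair: (6, -2) and (6, -3) with distance 1.0

The closest pair is (6, -2) and (6, -3) with Euclidean distance 1.0. For 4 points, brute-force pairwise comparison is shown above. For large n, the divide-and-conquer algorithm (sort by x, recurse on halves, check the dividing strip) achieves O(n log n).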